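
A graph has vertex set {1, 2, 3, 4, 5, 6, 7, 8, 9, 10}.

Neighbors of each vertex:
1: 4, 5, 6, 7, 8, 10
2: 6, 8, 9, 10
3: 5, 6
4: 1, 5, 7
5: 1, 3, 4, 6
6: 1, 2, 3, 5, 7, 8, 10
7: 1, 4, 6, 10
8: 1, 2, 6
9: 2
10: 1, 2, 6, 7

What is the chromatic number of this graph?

1, 6, 7, 10 are pairwise adjacent (a clique of size 4), so at least 4 colors are needed.
4 colors suffice: 1=b, 2=b, 3=b, 4=a, 5=c, 6=a, 7=c, 8=c, 9=a, 10=d. Every edge joins two different colors.

4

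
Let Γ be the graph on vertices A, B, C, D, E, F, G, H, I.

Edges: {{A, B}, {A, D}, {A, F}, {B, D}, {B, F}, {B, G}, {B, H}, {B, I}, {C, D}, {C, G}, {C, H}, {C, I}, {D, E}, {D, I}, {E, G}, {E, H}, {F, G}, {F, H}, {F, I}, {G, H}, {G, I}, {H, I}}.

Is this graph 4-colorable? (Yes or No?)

B, F, G, H, I form a clique, so at least 5 colors are needed.
So 4 colors are not enough.

No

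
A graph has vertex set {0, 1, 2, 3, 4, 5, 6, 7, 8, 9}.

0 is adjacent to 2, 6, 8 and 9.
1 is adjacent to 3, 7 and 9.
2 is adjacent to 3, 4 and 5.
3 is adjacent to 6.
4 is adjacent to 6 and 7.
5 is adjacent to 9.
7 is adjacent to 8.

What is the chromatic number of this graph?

The cycle 9-1-7-8-0-9 has odd length 5, so it cannot be 2-colored; at least 3 colors are needed.
3 colors suffice: color red → {0, 3, 5, 7}; color blue → {1, 2, 6, 8}; color green → {4, 9}. No two adjacent vertices share a color.

3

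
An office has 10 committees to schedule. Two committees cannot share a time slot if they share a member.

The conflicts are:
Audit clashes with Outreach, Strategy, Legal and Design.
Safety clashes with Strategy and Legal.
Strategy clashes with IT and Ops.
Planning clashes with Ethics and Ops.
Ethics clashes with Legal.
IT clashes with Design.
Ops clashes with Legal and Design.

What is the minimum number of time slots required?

2

Audit and Design conflict, so at least 2 time slots are needed.
2 time slots suffice: time slot 1 → {Audit, Safety, Ethics, IT, Ops}; time slot 2 → {Outreach, Strategy, Planning, Legal, Design}. Every pair that conflicts lands in different time slots.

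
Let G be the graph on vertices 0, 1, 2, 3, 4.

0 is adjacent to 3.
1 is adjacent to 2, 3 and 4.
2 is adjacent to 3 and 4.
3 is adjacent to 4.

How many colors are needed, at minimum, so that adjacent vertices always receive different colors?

1, 2, 3, 4 are pairwise adjacent (a clique of size 4), so at least 4 colors are needed.
One proper 4-coloring: 0=b, 1=b, 2=c, 3=a, 4=d. No two adjacent vertices share a color.

4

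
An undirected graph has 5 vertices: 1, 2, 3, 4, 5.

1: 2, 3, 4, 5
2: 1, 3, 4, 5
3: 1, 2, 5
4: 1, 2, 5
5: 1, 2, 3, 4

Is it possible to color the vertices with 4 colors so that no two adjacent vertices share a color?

Yes

The chromatic number is 4. 1, 2, 3, 5 form a clique, so at least 4 colors are needed.
4 colors suffice: color red → {2}; color blue → {5}; color green → {1}; color yellow → {3, 4}.
That is already a proper 4-coloring.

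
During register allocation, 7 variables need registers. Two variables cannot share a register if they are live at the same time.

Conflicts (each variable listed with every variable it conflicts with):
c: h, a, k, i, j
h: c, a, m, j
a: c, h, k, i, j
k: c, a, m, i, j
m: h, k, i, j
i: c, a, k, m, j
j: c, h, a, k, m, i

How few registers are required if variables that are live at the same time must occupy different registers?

c, a, k, i, j pairwise conflict, so at least 5 registers are needed.
Using 5 registers: c=2, h=3, a=5, k=4, m=2, i=3, j=1. Every pair that conflicts lands in different registers.

5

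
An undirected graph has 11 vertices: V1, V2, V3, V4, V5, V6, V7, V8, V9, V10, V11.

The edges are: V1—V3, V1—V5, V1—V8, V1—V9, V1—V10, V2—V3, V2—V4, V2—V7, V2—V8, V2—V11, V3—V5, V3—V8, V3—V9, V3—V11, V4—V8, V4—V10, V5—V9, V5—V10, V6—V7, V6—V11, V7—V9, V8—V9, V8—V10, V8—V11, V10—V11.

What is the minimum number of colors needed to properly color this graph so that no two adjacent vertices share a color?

4

V1, V3, V5, V9 are pairwise adjacent (a clique of size 4), so at least 4 colors are needed.
4 colors suffice: V1=4, V2=4, V3=2, V4=3, V5=1, V6=2, V7=1, V8=1, V9=3, V10=2, V11=3. Every edge joins two different colors.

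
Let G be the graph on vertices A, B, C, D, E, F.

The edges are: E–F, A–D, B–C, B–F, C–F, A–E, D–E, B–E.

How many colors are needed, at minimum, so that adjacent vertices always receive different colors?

A, D, E are mutually adjacent, so at least 3 colors are needed.
3 colors suffice: color 1 → {C, E}; color 2 → {A, F}; color 3 → {B, D}. No two adjacent vertices share a color.

3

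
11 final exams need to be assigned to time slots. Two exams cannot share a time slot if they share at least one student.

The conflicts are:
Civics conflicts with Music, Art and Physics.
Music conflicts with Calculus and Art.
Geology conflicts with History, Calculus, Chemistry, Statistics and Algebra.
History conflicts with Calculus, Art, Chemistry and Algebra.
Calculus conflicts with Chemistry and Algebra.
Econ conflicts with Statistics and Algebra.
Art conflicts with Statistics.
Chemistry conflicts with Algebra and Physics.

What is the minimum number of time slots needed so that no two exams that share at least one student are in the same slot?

Geology, History, Calculus, Chemistry, Algebra are mutually in conflict, so at least 5 time slots are needed.
5 time slots suffice: time slot 1 → {Econ, Art, Chemistry}; time slot 2 → {Civics, Statistics, Algebra}; time slot 3 → {Calculus, Physics}; time slot 4 → {Music, Geology}; time slot 5 → {History}. Each listed conflict is separated.

5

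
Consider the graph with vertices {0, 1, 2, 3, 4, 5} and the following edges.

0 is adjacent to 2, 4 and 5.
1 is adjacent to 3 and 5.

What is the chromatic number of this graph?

2

0 and 5 are adjacent, so at least 2 colors are needed.
2 colors suffice: color red → {0, 1}; color blue → {2, 3, 4, 5}. Every edge joins two different colors.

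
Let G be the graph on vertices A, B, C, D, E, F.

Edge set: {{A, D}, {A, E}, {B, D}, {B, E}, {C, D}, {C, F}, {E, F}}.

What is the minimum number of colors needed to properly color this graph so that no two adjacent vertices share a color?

The cycle E-F-C-D-B-E has odd length 5, so it cannot be 2-colored; at least 3 colors are needed.
3 colors suffice: A=blue, B=blue, C=blue, D=red, E=red, F=green. Each edge has distinct colors on its endpoints.

3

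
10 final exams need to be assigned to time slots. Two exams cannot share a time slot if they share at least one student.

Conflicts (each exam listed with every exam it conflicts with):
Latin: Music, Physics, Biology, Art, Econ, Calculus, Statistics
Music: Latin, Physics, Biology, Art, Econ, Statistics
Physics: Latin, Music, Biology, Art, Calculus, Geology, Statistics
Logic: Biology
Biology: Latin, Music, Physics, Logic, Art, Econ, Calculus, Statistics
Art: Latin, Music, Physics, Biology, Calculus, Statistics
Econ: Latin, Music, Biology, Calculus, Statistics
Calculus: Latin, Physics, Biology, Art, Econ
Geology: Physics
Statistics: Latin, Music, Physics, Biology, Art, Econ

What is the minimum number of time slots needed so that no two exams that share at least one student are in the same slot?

6

Latin, Music, Physics, Biology, Art, Statistics are mutually in conflict, so at least 6 time slots are needed.
6 time slots suffice: time slot 1 → {Biology, Geology}; time slot 2 → {Physics, Logic, Econ}; time slot 3 → {Latin}; time slot 4 → {Calculus, Statistics}; time slot 5 → {Music}; time slot 6 → {Art}. Each listed conflict is separated.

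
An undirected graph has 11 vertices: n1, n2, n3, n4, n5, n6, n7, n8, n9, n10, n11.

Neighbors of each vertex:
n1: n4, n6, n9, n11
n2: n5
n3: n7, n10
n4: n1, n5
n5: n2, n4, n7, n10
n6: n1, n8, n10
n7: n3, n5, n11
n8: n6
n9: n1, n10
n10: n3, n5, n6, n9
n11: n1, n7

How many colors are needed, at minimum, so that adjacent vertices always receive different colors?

3

The cycle n5-n10-n6-n1-n4-n5 has odd length 5, so it cannot be 2-colored; at least 3 colors are needed.
3 colors suffice: color 1 → {n1, n2, n7, n8, n10}; color 2 → {n3, n5, n6, n9, n11}; color 3 → {n4}. Every edge joins two different colors.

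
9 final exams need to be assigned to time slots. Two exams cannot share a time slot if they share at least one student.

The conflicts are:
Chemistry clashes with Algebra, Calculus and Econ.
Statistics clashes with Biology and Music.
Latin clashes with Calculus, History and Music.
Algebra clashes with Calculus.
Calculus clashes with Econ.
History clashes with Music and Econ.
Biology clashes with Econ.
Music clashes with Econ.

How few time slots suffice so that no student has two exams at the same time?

3

Latin, History, Music pairwise conflict, so at least 3 time slots are needed.
A valid assignment using 3 time slots: Chemistry=3, Statistics=1, Latin=1, Algebra=1, Calculus=2, History=3, Biology=2, Music=2, Econ=1. Every pair that conflicts lands in different time slots.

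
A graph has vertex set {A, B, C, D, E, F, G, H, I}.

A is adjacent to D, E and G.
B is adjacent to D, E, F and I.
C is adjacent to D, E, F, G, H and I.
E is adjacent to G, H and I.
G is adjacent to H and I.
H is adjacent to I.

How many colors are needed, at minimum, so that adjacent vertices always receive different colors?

C, E, G, H, I are mutually adjacent (a clique of size 5), so at least 5 colors are needed.
A valid assignment using 5 colors: A=2, B=2, C=2, D=1, E=1, F=1, G=3, H=5, I=4. Every edge joins two different colors.

5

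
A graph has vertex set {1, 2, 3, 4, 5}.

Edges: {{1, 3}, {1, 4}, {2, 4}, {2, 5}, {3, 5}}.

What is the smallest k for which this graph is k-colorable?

The cycle 5-2-4-1-3-5 has odd length 5, so it cannot be 2-colored; at least 3 colors are needed.
One proper 3-coloring: 1=b, 2=b, 3=c, 4=a, 5=a. Every edge joins two different colors.

3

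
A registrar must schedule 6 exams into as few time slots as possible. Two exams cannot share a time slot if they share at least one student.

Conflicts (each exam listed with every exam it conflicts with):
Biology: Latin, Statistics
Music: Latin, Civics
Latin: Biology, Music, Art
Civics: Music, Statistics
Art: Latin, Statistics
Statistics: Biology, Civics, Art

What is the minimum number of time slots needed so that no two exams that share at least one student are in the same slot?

The cycle Art-Statistics-Civics-Music-Latin-Art has odd length 5, so it cannot be 2-colored; at least 3 time slots are needed.
3 time slots suffice: time slot 1 → {Latin, Statistics}; time slot 2 → {Biology, Civics, Art}; time slot 3 → {Music}. Each listed conflict is separated.

3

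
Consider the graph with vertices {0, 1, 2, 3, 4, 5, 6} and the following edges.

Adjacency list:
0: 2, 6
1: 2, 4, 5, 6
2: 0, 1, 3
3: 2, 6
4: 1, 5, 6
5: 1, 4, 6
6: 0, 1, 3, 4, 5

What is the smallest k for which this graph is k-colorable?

4

1, 4, 5, 6 form a clique, so at least 4 colors are needed.
4 colors suffice: 0=b, 1=b, 2=a, 3=b, 4=d, 5=c, 6=a. Every edge joins two different colors.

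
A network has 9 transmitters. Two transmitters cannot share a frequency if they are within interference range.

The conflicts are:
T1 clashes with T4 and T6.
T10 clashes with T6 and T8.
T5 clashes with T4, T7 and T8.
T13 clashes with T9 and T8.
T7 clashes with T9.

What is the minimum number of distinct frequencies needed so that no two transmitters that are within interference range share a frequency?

The cycle T7-T5-T8-T13-T9-T7 has odd length 5, so it cannot be 2-colored; at least 3 frequencies are needed.
A valid assignment using 3 frequencies: T1=1, T10=1, T5=1, T13=1, T4=2, T6=2, T7=2, T9=3, T8=2. Every pair that conflicts lands in different frequencies.

3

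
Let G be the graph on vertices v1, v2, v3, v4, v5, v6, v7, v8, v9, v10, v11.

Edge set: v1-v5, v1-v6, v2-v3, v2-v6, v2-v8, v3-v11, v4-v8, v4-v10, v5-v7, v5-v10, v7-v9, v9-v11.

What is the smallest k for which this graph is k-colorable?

3

The cycle v5-v10-v4-v8-v2-v6-v1-v5 has odd length 7, so it cannot be 2-colored; at least 3 colors are needed.
One proper 3-coloring: v1=G, v2=R, v3=B, v4=R, v5=R, v6=B, v7=G, v8=B, v9=B, v10=B, v11=R. No two adjacent vertices share a color.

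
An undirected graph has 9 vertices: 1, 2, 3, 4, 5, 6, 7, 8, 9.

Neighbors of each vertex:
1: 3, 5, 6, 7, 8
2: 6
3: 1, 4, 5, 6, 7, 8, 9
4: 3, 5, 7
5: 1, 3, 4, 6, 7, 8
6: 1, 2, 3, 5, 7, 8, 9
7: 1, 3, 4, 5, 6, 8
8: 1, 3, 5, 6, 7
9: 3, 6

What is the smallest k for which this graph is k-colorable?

6

1, 3, 5, 6, 7, 8 form a clique, so at least 6 colors are needed.
6 colors suffice: color red → {2, 3}; color blue → {4, 6}; color green → {5, 9}; color yellow → {7}; color purple → {1}; color orange → {8}. No two adjacent vertices share a color.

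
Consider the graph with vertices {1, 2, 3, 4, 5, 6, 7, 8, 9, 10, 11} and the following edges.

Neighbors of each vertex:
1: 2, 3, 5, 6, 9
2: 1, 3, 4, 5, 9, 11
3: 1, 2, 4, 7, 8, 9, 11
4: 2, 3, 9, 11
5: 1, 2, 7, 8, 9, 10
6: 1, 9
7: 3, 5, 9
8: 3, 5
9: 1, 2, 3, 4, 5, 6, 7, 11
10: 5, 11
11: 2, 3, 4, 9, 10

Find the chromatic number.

2, 3, 4, 9, 11 are pairwise adjacent (a clique of size 5), so at least 5 colors are needed.
5 colors suffice: color red → {8, 9, 10}; color blue → {3, 5, 6}; color green → {2, 7}; color yellow → {1, 11}; color purple → {4}. No two adjacent vertices share a color.

5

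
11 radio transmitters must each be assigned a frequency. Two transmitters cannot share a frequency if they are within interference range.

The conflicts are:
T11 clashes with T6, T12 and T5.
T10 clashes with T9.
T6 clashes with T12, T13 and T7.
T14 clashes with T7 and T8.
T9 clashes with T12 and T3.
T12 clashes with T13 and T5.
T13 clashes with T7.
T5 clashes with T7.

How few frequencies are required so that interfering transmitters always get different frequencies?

T6, T12, T13 are mutually in conflict, so at least 3 frequencies are needed.
Using 3 frequencies: T11=3, T10=1, T6=2, T14=2, T9=2, T12=1, T13=3, T5=2, T7=1, T3=1, T8=1. No two conflicting transmitters share a frequency.

3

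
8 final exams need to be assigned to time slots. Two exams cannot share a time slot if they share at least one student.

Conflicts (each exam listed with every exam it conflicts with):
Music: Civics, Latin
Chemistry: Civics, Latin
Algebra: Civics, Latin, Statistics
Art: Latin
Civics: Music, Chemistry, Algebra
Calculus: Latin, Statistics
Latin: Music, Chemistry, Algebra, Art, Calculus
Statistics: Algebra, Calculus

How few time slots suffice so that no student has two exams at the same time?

Art and Latin conflict, so at least 2 time slots are needed.
2 time slots suffice: time slot 1 → {Civics, Latin, Statistics}; time slot 2 → {Music, Chemistry, Algebra, Art, Calculus}. No two conflicting exams share a time slot.

2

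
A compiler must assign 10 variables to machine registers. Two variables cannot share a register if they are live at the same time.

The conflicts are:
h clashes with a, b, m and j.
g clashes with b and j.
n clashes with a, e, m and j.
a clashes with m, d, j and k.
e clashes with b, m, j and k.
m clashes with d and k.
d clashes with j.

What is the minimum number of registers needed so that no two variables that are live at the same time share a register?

a, m, d are mutually in conflict, so at least 3 registers are needed.
3 registers suffice: register 1 → {b, m, j}; register 2 → {g, a, e}; register 3 → {h, n, d, k}. Every pair that conflicts lands in different registers.

3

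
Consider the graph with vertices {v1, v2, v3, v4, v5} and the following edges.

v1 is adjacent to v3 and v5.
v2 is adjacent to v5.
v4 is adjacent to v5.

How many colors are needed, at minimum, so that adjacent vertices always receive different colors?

2

v1 and v5 are adjacent, so at least 2 colors are needed.
2 colors suffice: color 1 → {v3, v5}; color 2 → {v1, v2, v4}. Each edge has distinct colors on its endpoints.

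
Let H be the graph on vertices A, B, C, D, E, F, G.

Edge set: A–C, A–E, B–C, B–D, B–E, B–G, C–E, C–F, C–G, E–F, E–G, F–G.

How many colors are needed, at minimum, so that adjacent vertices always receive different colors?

C, E, F, G are pairwise adjacent (a clique of size 4), so at least 4 colors are needed.
4 colors suffice: color red → {C, D}; color blue → {E}; color green → {A, B, F}; color yellow → {G}. Each edge has distinct colors on its endpoints.

4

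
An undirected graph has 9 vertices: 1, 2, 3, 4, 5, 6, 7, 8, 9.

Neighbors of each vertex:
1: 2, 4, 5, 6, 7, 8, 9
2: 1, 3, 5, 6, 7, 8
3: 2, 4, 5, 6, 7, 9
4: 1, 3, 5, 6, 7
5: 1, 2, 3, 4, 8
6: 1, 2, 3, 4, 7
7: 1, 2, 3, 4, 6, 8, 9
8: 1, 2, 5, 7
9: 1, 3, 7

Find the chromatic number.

3, 4, 6, 7 are mutually adjacent (a clique of size 4), so at least 4 colors are needed.
A valid assignment using 4 colors: 1=a, 2=c, 3=a, 4=c, 5=b, 6=d, 7=b, 8=d, 9=c. Each edge has distinct colors on its endpoints.

4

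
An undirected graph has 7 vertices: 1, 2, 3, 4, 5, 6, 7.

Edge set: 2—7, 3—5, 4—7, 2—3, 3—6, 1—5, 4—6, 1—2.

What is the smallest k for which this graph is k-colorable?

3

The cycle 4-6-3-2-7-4 has odd length 5, so it cannot be 2-colored; at least 3 colors are needed.
3 colors suffice: color red → {1, 3, 7}; color blue → {2, 5, 6}; color green → {4}. No two adjacent vertices share a color.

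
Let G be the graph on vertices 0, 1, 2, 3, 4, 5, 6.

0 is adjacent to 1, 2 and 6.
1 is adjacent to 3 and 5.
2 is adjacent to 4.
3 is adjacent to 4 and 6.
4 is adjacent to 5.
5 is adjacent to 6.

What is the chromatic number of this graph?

The cycle 3-6-0-2-4-3 has odd length 5, so it cannot be 2-colored; at least 3 colors are needed.
3 colors suffice: color a → {0, 3, 5}; color b → {1, 4, 6}; color c → {2}. No two adjacent vertices share a color.

3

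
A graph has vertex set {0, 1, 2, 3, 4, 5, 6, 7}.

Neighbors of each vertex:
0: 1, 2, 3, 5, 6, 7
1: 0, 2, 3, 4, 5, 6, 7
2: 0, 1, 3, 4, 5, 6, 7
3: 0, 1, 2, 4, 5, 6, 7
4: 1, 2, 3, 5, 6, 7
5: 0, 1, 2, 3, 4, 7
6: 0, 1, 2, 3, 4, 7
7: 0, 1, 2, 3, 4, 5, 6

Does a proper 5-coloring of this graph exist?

No

1, 2, 3, 4, 6, 7 are pairwise adjacent (a clique of size 6), so at least 6 colors are needed.
So 5 colors are not enough.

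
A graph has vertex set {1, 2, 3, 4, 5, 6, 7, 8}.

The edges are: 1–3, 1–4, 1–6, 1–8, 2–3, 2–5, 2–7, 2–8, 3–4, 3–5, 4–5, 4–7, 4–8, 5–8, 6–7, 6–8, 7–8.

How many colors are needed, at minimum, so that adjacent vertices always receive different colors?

1, 3, 4 are mutually adjacent, so at least 3 colors are needed.
One proper 3-coloring: 1=c, 2=b, 3=a, 4=b, 5=c, 6=b, 7=c, 8=a. Each edge has distinct colors on its endpoints.

3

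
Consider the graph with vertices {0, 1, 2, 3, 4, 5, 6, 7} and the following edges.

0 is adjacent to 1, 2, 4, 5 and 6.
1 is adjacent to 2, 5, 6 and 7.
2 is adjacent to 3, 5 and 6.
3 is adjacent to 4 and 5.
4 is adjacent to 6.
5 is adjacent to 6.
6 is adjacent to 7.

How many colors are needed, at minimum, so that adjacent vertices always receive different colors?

0, 1, 2, 5, 6 are mutually adjacent (a clique of size 5), so at least 5 colors are needed.
A valid assignment using 5 colors: 0=c, 1=e, 2=d, 3=a, 4=b, 5=b, 6=a, 7=b. Every edge joins two different colors.

5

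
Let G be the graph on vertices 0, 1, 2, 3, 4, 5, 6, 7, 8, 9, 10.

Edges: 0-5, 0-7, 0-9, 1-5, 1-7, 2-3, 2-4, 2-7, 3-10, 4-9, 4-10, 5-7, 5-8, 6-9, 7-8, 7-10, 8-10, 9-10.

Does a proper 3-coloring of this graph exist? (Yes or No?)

The chromatic number is 3. 1, 5, 7 form a triangle, so at least 3 colors are needed.
3 colors suffice: color red → {3, 7, 9}; color blue → {2, 5, 6, 10}; color green → {0, 1, 4, 8}.
That is already a proper 3-coloring.

Yes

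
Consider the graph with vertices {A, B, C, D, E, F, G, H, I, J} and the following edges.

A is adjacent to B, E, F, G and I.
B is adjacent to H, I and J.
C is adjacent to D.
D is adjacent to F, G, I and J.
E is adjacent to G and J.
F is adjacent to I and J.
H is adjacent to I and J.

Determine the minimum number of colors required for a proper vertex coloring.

3

B, H, J form a triangle, so at least 3 colors are needed.
3 colors suffice: A=2, B=3, C=1, D=2, E=3, F=3, G=1, H=2, I=1, J=1. Each edge has distinct colors on its endpoints.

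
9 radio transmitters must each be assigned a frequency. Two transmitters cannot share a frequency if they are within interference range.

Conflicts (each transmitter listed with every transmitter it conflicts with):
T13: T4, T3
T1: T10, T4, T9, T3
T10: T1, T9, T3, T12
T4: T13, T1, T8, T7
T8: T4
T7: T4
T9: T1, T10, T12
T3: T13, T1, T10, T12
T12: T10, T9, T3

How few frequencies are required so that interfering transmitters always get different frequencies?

T10, T9, T12 pairwise conflict, so at least 3 frequencies are needed.
3 frequencies suffice: frequency 1 → {T10, T4}; frequency 2 → {T8, T7, T9, T3}; frequency 3 → {T13, T1, T12}. No two conflicting transmitters share a frequency.

3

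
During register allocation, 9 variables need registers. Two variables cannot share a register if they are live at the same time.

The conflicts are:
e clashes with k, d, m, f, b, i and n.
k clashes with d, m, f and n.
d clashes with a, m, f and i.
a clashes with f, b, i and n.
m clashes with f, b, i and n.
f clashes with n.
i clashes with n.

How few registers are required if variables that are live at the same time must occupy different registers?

e, k, d, m, f all conflict with each other, so at least 5 registers are needed.
5 registers suffice: register 1 → {e, a}; register 2 → {m}; register 3 → {d, b, n}; register 4 → {f, i}; register 5 → {k}. Each listed conflict is separated.

5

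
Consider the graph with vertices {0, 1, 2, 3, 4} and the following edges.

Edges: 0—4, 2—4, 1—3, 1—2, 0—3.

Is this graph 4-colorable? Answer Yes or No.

The chromatic number is 3. The cycle 3-1-2-4-0-3 has odd length 5, so it cannot be 2-colored; at least 3 colors are needed.
A valid assignment using 3 colors: 0=red, 1=blue, 2=red, 3=green, 4=blue.
Since 4 ≥ 3, a proper 4-coloring certainly exists.

Yes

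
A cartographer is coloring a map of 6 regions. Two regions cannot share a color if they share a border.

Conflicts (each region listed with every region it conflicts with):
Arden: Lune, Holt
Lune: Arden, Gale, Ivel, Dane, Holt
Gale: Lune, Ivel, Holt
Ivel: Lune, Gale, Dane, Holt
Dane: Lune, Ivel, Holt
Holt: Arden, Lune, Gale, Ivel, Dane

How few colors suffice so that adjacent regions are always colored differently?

4

Lune, Gale, Ivel, Holt all conflict with each other, so at least 4 colors are needed.
4 colors suffice: color 1 → {Holt}; color 2 → {Lune}; color 3 → {Arden, Ivel}; color 4 → {Gale, Dane}. Every pair that conflicts lands in different colors.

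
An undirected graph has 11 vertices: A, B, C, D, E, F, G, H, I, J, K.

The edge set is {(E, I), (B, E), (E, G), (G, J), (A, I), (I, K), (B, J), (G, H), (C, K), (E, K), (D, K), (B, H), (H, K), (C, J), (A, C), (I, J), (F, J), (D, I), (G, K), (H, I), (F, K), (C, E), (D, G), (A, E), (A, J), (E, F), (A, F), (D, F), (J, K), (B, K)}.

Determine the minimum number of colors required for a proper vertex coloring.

3

D, F, K are pairwise adjacent, so at least 3 colors are needed.
One proper 3-coloring: A=red, B=green, C=green, D=blue, E=blue, F=green, G=green, H=blue, I=green, J=blue, K=red. No two adjacent vertices share a color.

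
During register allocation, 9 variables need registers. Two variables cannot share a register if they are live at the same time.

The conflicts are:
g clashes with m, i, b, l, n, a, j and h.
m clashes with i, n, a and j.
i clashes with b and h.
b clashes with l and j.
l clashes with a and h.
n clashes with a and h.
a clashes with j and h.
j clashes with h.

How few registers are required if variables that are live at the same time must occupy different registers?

g, m, n, a all conflict with each other, so at least 4 registers are needed.
4 registers suffice: register 1 → {g}; register 2 → {b, a}; register 3 → {m, h}; register 4 → {i, l, n, j}. Each listed conflict is separated.

4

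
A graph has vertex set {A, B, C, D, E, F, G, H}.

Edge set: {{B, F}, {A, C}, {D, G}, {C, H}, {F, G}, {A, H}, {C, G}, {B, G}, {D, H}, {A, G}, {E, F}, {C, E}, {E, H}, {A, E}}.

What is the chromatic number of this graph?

A, C, E, H are mutually adjacent (a clique of size 4), so at least 4 colors are needed.
4 colors suffice: color 1 → {E, G}; color 2 → {C, D, F}; color 3 → {A, B}; color 4 → {H}. No two adjacent vertices share a color.

4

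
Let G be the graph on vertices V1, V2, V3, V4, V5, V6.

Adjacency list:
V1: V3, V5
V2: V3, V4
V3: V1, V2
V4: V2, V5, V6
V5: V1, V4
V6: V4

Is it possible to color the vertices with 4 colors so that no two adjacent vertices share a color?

Yes

The chromatic number is 3. The cycle V3-V2-V4-V5-V1-V3 has odd length 5, so it cannot be 2-colored; at least 3 colors are needed.
A valid assignment using 3 colors: V1=2, V2=2, V3=1, V4=1, V5=3, V6=2.
Since 4 ≥ 3, a proper 4-coloring certainly exists.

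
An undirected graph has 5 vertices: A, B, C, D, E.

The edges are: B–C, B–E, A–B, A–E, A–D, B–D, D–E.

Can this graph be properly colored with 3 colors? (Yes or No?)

A, B, D, E are pairwise adjacent (a clique of size 4), so at least 4 colors are needed.
So 3 colors are not enough.

No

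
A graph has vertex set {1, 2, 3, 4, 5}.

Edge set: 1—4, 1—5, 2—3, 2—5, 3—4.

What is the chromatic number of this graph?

The cycle 1-4-3-2-5-1 has odd length 5, so it cannot be 2-colored; at least 3 colors are needed.
3 colors suffice: 1=red, 2=blue, 3=red, 4=blue, 5=green. No two adjacent vertices share a color.

3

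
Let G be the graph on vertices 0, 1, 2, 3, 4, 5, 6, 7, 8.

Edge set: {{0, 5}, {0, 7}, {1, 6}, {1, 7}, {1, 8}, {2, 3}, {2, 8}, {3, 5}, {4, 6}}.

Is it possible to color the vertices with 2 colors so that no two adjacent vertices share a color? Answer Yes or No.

The cycle 5-0-7-1-8-2-3-5 has odd length 7, so it cannot be 2-colored; at least 3 colors are needed.
So 2 colors are not enough.

No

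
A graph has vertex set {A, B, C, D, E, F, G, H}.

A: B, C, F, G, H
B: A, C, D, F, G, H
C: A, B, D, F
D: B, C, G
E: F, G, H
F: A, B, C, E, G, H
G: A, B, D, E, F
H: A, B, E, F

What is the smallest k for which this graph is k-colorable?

A, B, C, F are pairwise adjacent (a clique of size 4), so at least 4 colors are needed.
One proper 4-coloring: A=yellow, B=blue, C=green, D=red, E=blue, F=red, G=green, H=green. Every edge joins two different colors.

4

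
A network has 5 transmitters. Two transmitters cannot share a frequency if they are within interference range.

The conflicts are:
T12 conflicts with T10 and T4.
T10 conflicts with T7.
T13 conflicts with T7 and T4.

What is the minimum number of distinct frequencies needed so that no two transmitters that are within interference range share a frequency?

The cycle T12-T10-T7-T13-T4-T12 has odd length 5, so it cannot be 2-colored; at least 3 frequencies are needed.
3 frequencies suffice: frequency 1 → {T7, T4}; frequency 2 → {T10, T13}; frequency 3 → {T12}. Each listed conflict is separated.

3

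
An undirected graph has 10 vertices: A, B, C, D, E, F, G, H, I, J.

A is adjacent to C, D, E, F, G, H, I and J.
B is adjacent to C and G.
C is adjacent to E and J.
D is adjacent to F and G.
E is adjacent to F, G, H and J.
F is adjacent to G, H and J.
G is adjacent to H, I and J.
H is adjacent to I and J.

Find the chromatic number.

A, E, F, G, H, J form a clique, so at least 6 colors are needed.
6 colors suffice: color 1 → {C, G}; color 2 → {A, B}; color 3 → {D, E, I}; color 4 → {F}; color 5 → {J}; color 6 → {H}. No two adjacent vertices share a color.

6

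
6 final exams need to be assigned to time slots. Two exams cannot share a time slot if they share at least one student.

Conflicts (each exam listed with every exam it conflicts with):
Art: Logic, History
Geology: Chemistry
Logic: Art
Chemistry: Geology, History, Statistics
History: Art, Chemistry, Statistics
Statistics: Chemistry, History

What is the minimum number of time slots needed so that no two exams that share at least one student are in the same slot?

3

Chemistry, History, Statistics are mutually in conflict, so at least 3 time slots are needed.
3 time slots suffice: time slot 1 → {Art, Chemistry}; time slot 2 → {Geology, Logic, History}; time slot 3 → {Statistics}. Each listed conflict is separated.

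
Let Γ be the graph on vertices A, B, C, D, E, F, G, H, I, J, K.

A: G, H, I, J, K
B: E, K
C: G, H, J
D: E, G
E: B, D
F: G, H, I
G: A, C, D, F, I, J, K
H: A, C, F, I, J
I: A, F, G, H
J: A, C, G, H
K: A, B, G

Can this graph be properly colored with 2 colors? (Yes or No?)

F, G, I form a triangle, so at least 3 colors are needed.
So 2 colors are not enough.

No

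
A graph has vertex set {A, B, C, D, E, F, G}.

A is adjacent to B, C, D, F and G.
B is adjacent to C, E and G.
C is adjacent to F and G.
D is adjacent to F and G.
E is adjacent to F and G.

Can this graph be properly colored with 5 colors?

The chromatic number is 4. A, B, C, G are pairwise adjacent (a clique of size 4), so at least 4 colors are needed.
4 colors suffice: color 1 → {F, G}; color 2 → {A, E}; color 3 → {B, D}; color 4 → {C}.
Since 5 ≥ 4, a proper 5-coloring certainly exists.

Yes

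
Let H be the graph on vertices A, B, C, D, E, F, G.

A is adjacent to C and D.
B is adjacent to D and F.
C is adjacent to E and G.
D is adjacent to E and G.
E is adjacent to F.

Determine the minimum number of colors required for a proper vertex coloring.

C and E are adjacent, so at least 2 colors are needed.
One proper 2-coloring: A=blue, B=blue, C=red, D=red, E=blue, F=red, G=blue. No two adjacent vertices share a color.

2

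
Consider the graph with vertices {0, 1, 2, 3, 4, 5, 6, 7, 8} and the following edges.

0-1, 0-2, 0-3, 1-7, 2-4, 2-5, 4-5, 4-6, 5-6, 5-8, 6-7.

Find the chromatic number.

2, 4, 5 are mutually adjacent, so at least 3 colors are needed.
3 colors suffice: color red → {0, 5, 7}; color blue → {1, 3, 4, 8}; color green → {2, 6}. Each edge has distinct colors on its endpoints.

3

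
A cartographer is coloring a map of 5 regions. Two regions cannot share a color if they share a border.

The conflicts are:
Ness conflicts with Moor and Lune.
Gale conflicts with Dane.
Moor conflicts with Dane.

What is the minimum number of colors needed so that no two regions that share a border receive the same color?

2

Ness and Lune conflict, so at least 2 colors are needed.
A valid assignment using 2 colors: Ness=1, Gale=2, Moor=2, Lune=2, Dane=1. No two conflicting regions share a color.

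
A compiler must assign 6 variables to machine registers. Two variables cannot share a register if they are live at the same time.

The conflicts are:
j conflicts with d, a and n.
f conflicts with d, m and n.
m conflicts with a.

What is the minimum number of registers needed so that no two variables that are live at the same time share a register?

The cycle n-j-a-m-f-n has odd length 5, so it cannot be 2-colored; at least 3 registers are needed.
A valid assignment using 3 registers: j=1, f=1, d=2, m=3, a=2, n=2. Every pair that conflicts lands in different registers.

3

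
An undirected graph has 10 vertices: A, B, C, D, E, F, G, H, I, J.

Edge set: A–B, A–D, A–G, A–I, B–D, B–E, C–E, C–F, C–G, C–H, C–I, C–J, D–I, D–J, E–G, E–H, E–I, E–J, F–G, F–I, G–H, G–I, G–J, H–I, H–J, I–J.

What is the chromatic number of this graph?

C, E, G, H, I, J are mutually adjacent (a clique of size 6), so at least 6 colors are needed.
A valid assignment using 6 colors: A=3, B=1, C=4, D=2, E=3, F=3, G=2, H=6, I=1, J=5. Each edge has distinct colors on its endpoints.

6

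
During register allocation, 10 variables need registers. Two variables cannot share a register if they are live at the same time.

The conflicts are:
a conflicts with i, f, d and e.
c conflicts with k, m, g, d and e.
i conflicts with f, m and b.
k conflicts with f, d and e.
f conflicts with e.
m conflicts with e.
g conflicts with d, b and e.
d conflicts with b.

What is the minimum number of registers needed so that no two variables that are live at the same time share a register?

3

c, m, e are mutually in conflict, so at least 3 registers are needed.
A valid assignment using 3 registers: a=3, c=2, i=1, k=3, f=2, m=3, g=3, d=1, b=2, e=1. Each listed conflict is separated.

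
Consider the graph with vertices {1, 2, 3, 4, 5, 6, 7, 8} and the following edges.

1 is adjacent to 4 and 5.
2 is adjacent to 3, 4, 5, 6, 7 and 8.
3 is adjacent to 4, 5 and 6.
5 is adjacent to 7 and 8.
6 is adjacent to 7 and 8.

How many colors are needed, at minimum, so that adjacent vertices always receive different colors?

2, 3, 4 are mutually adjacent, so at least 3 colors are needed.
A valid assignment using 3 colors: 1=red, 2=red, 3=green, 4=blue, 5=blue, 6=blue, 7=green, 8=green. Every edge joins two different colors.

3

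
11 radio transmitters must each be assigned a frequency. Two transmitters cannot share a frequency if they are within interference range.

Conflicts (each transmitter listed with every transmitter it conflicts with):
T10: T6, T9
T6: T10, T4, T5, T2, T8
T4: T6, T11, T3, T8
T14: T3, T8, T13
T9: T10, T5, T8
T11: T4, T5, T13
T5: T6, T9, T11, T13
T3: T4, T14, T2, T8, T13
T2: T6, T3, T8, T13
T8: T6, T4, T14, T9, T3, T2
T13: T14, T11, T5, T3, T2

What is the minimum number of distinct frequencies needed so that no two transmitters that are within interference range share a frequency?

T6, T4, T8 pairwise conflict, so at least 3 frequencies are needed.
A valid assignment using 3 frequencies: T10=1, T6=2, T4=3, T14=3, T9=2, T11=2, T5=3, T3=2, T2=3, T8=1, T13=1. Every pair that conflicts lands in different frequencies.

3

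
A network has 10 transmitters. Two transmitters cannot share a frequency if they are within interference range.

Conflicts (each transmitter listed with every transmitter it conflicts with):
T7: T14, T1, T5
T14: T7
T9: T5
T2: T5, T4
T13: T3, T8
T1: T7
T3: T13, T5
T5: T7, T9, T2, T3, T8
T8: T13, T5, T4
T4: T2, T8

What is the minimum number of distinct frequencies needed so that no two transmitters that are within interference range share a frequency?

T2 and T4 conflict, so at least 2 frequencies are needed.
2 frequencies suffice: frequency 1 → {T14, T13, T1, T5, T4}; frequency 2 → {T7, T9, T2, T3, T8}. Every pair that conflicts lands in different frequencies.

2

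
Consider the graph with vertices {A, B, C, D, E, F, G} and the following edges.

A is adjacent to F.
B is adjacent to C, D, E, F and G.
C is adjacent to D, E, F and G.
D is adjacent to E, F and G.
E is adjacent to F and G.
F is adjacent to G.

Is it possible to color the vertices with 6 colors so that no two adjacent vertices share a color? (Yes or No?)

The chromatic number is 6. B, C, D, E, F, G form a clique, so at least 6 colors are needed.
6 colors suffice: A=2, B=6, C=5, D=3, E=2, F=1, G=4.
That is already a proper 6-coloring.

Yes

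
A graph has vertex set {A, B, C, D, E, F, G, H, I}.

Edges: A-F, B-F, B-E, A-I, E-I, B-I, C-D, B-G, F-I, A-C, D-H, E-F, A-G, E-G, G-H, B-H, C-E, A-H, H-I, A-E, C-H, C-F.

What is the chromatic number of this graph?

4

A, E, F, I are mutually adjacent (a clique of size 4), so at least 4 colors are needed.
One proper 4-coloring: A=red, B=red, C=green, D=red, E=blue, F=yellow, G=green, H=blue, I=green. Each edge has distinct colors on its endpoints.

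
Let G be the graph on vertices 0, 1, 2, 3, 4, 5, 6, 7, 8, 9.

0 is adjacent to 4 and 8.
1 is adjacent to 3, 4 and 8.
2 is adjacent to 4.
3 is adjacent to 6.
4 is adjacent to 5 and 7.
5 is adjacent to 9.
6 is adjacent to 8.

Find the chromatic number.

2

2 and 4 are adjacent, so at least 2 colors are needed.
A valid assignment using 2 colors: 0=b, 1=b, 2=b, 3=a, 4=a, 5=b, 6=b, 7=b, 8=a, 9=a. Each edge has distinct colors on its endpoints.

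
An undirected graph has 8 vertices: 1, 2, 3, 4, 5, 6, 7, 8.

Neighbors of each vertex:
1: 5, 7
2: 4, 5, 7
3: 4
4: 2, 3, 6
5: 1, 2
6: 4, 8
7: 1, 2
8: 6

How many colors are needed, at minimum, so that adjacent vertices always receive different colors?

1 and 7 are adjacent, so at least 2 colors are needed.
2 colors suffice: color a → {1, 2, 3, 6}; color b → {4, 5, 7, 8}. Every edge joins two different colors.

2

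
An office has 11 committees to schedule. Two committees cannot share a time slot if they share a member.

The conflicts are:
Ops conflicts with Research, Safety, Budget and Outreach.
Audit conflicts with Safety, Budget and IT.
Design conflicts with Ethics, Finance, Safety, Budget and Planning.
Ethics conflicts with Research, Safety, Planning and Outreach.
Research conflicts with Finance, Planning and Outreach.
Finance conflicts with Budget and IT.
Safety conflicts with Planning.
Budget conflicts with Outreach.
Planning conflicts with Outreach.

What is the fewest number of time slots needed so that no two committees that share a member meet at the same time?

Design, Ethics, Safety, Planning pairwise conflict, so at least 4 time slots are needed.
4 time slots suffice: time slot 1 → {Ethics, Budget, IT}; time slot 2 → {Audit, Design, Outreach}; time slot 3 → {Research, Safety}; time slot 4 → {Ops, Finance, Planning}. Each listed conflict is separated.

4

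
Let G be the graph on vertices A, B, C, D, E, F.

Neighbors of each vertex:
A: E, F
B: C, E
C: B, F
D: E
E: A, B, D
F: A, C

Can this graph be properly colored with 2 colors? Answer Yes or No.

No

The cycle E-B-C-F-A-E has odd length 5, so it cannot be 2-colored; at least 3 colors are needed.
So 2 colors are not enough.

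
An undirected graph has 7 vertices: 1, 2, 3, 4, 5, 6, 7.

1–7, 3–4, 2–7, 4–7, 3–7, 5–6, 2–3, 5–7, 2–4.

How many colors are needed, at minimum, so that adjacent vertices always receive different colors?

2, 3, 4, 7 are pairwise adjacent (a clique of size 4), so at least 4 colors are needed.
4 colors suffice: color red → {6, 7}; color blue → {1, 2, 5}; color green → {4}; color yellow → {3}. Every edge joins two different colors.

4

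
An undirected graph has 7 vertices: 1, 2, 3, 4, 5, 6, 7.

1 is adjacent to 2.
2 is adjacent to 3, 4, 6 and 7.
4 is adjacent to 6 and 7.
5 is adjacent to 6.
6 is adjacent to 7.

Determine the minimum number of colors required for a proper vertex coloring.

4

2, 4, 6, 7 are pairwise adjacent (a clique of size 4), so at least 4 colors are needed.
One proper 4-coloring: 1=blue, 2=red, 3=blue, 4=green, 5=red, 6=blue, 7=yellow. Each edge has distinct colors on its endpoints.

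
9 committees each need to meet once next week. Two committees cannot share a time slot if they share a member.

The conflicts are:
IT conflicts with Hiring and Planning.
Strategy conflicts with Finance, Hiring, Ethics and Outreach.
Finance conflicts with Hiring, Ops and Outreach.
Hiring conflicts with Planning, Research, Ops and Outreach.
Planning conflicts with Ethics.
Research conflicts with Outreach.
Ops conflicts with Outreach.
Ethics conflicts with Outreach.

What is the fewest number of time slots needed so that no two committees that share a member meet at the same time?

4

Finance, Hiring, Ops, Outreach pairwise conflict, so at least 4 time slots are needed.
Using 4 time slots: IT=3, Strategy=4, Finance=3, Hiring=1, Planning=2, Research=3, Ops=4, Ethics=1, Outreach=2. No two conflicting committees share a time slot.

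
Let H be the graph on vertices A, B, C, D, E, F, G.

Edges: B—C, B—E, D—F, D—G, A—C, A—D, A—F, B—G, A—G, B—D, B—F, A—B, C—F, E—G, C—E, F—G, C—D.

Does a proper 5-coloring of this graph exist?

Yes

The chromatic number is 5. A, B, C, D, F are pairwise adjacent (a clique of size 5), so at least 5 colors are needed.
5 colors suffice: color 1 → {B}; color 2 → {C, G}; color 3 → {E, F}; color 4 → {D}; color 5 → {A}.
That is already a proper 5-coloring.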